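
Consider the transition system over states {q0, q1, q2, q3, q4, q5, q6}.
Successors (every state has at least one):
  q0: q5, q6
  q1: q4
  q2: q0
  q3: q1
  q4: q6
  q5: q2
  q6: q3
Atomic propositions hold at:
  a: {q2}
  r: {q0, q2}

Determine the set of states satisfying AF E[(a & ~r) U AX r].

Sat(~r) = {q1, q3, q4, q5, q6}
Sat(a & ~r) = ∅
Sat(AX r) = {s : every successor in {q0, q2}} = {q2, q5}
E[(a & ~r) U AX r]: least fixpoint, start Z0 = Sat(AX r) = {q2, q5}, add states in Sat(a & ~r) with some successor in Z. Already a fixed point.
Sat(E[(a & ~r) U AX r]) = {q2, q5}
AF E[(a & ~r) U AX r]: least fixpoint, start Z0 = {q2, q5}, add states with every successor in Z. Already a fixed point.
Sat(AF E[(a & ~r) U AX r]) = {q2, q5}

{q2, q5}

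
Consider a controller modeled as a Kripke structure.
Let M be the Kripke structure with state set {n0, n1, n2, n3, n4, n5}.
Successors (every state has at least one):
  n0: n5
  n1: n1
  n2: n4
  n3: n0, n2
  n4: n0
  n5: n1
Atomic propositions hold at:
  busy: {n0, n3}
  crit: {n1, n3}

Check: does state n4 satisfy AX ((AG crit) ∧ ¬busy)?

AG crit: greatest fixpoint, start Z0 = {n1, n3}, keep only states in Sat with every successor in Z. Z1 = {n1}; fixed.
Sat(AG crit) = {n1}
Sat(¬busy) = {n1, n2, n4, n5}
Sat((AG crit) ∧ ¬busy) = {n1}
Sat(AX ((AG crit) ∧ ¬busy)) = {s : every successor in {n1}} = {n1, n5}
n4 ∉ Sat(AX ((AG crit) ∧ ¬busy)) = {n1, n5}, so the formula does not hold at n4.

No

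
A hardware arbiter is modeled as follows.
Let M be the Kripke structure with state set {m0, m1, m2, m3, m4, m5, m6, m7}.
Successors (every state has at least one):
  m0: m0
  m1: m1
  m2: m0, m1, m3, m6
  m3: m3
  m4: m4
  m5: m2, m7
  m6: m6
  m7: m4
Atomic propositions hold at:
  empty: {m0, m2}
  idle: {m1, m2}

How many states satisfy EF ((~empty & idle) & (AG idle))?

3

Sat(~empty) = {m1, m3, m4, m5, m6, m7}
Sat(~empty & idle) = {m1}
AG idle: greatest fixpoint, start Z0 = {m1, m2}, keep only states in Sat with every successor in Z. Z1 = {m1}; fixed.
Sat(AG idle) = {m1}
Sat((~empty & idle) & (AG idle)) = {m1}
EF ((~empty & idle) & (AG idle)): least fixpoint, start Z0 = {m1}, add states with some successor in Z. Z1 = {m1, m2}; Z2 = {m1, m2, m5}; fixed.
Sat(EF ((~empty & idle) & (AG idle))) = {m1, m2, m5}
|Sat(EF ((~empty & idle) & (AG idle)))| = |{m1, m2, m5}| = 3.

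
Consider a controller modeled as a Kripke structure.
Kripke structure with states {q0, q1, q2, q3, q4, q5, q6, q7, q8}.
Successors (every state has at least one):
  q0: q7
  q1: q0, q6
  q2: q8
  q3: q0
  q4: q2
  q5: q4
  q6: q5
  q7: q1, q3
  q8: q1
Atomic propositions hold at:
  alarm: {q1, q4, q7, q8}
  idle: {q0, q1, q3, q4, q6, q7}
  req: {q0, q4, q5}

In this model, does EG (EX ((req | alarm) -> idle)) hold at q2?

No

Sat(req | alarm) = {q0, q1, q4, q5, q7, q8}
Sat((req | alarm) -> idle) = {q0, q1, q2, q3, q4, q6, q7}
Sat(EX ((req | alarm) -> idle)) = {s : some successor in {q0, q1, q2, q3, q4, q6, q7}} = {q0, q1, q3, q4, q5, q7, q8}
EG (EX ((req | alarm) -> idle)): greatest fixpoint, start Z0 = {q0, q1, q3, q4, q5, q7, q8}, keep only states in Sat with some successor in Z. Z1 = {q0, q1, q3, q5, q7, q8}; Z2 = {q0, q1, q3, q7, q8}; fixed.
Sat(EG (EX ((req | alarm) -> idle))) = {q0, q1, q3, q7, q8}
q2 ∉ Sat(EG (EX ((req | alarm) -> idle))) = {q0, q1, q3, q7, q8}, so the formula does not hold at q2.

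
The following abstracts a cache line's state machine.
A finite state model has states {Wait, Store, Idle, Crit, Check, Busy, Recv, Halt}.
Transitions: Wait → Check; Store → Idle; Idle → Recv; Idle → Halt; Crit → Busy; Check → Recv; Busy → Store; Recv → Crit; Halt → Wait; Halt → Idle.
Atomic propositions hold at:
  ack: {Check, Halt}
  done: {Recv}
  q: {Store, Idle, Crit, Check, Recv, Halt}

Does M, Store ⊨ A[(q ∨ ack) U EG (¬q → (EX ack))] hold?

Yes

Sat(q ∨ ack) = {Store, Idle, Crit, Check, Recv, Halt}
Sat(¬q) = {Wait, Busy}
Sat(EX ack) = {s : some successor in {Check, Halt}} = {Wait, Idle}
Sat(¬q → (EX ack)) = {Wait, Store, Idle, Crit, Check, Recv, Halt}
EG (¬q → (EX ack)): greatest fixpoint, start Z0 = {Wait, Store, Idle, Crit, Check, Recv, Halt}, keep only states in Sat with some successor in Z. Z1 = {Wait, Store, Idle, Check, Recv, Halt}; Z2 = {Wait, Store, Idle, Check, Halt}; Z3 = {Wait, Store, Idle, Halt}; Z4 = {Store, Idle, Halt}; fixed.
Sat(EG (¬q → (EX ack))) = {Store, Idle, Halt}
A[(q ∨ ack) U EG (¬q → (EX ack))]: least fixpoint, start Z0 = Sat(EG (¬q → (EX ack))) = {Store, Idle, Halt}, add states in Sat(q ∨ ack) with every successor in Z. Already a fixed point.
Sat(A[(q ∨ ack) U EG (¬q → (EX ack))]) = {Store, Idle, Halt}
Store ∈ Sat(A[(q ∨ ack) U EG (¬q → (EX ack))]) = {Store, Idle, Halt}, so the formula holds at Store.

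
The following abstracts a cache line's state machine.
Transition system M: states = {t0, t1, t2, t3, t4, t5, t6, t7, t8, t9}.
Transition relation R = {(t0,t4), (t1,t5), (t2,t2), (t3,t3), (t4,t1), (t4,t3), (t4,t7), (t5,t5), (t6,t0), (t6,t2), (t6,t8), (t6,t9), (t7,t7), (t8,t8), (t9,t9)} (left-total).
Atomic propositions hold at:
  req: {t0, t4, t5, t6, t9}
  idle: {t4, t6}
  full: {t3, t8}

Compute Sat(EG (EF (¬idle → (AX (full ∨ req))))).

Sat(¬idle) = {t0, t1, t2, t3, t5, t7, t8, t9}
Sat(full ∨ req) = {t0, t3, t4, t5, t6, t8, t9}
Sat(AX (full ∨ req)) = {s : every successor in {t0, t3, t4, t5, t6, t8, t9}} = {t0, t1, t3, t5, t8, t9}
Sat(¬idle → (AX (full ∨ req))) = {t0, t1, t3, t4, t5, t6, t8, t9}
EF (¬idle → (AX (full ∨ req))): least fixpoint, start Z0 = {t0, t1, t3, t4, t5, t6, t8, t9}, add states with some successor in Z. Already a fixed point.
Sat(EF (¬idle → (AX (full ∨ req)))) = {t0, t1, t3, t4, t5, t6, t8, t9}
EG (EF (¬idle → (AX (full ∨ req)))): greatest fixpoint, start Z0 = {t0, t1, t3, t4, t5, t6, t8, t9}, keep only states in Sat with some successor in Z. Already a fixed point.
Sat(EG (EF (¬idle → (AX (full ∨ req))))) = {t0, t1, t3, t4, t5, t6, t8, t9}

{t0, t1, t3, t4, t5, t6, t8, t9}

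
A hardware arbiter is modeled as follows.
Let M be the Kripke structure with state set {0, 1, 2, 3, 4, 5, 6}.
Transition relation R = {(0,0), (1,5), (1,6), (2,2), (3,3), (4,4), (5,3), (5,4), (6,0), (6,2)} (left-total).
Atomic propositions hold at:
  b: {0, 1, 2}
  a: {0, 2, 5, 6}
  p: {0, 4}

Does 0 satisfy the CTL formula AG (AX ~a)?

Sat(~a) = {1, 3, 4}
Sat(AX ~a) = {s : every successor in {1, 3, 4}} = {3, 4, 5}
AG (AX ~a): greatest fixpoint, start Z0 = {3, 4, 5}, keep only states in Sat with every successor in Z. Already a fixed point.
Sat(AG (AX ~a)) = {3, 4, 5}
0 ∉ Sat(AG (AX ~a)) = {3, 4, 5}, so the formula does not hold at 0.

No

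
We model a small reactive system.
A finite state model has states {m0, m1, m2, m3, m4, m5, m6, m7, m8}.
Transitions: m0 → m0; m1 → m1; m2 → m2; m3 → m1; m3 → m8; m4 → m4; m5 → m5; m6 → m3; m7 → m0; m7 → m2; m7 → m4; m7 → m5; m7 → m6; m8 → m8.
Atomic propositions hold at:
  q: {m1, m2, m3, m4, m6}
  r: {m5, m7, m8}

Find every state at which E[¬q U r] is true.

{m5, m7, m8}

Sat(¬q) = {m0, m5, m7, m8}
E[¬q U r]: least fixpoint, start Z0 = Sat(r) = {m5, m7, m8}, add states in Sat(¬q) with some successor in Z. Already a fixed point.
Sat(E[¬q U r]) = {m5, m7, m8}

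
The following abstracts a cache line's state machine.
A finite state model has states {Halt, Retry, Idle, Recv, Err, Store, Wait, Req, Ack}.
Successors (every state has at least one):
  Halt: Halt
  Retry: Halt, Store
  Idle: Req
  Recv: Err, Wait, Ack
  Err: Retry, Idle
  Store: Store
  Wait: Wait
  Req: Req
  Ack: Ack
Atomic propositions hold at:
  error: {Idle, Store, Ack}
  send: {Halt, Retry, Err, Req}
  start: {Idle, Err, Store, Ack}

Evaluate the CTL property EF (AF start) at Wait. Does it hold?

AF start: least fixpoint, start Z0 = {Idle, Err, Store, Ack}, add states with every successor in Z. Already a fixed point.
Sat(AF start) = {Idle, Err, Store, Ack}
EF (AF start): least fixpoint, start Z0 = {Idle, Err, Store, Ack}, add states with some successor in Z. Z1 = {Retry, Idle, Recv, Err, Store, Ack}; fixed.
Sat(EF (AF start)) = {Retry, Idle, Recv, Err, Store, Ack}
Wait ∉ Sat(EF (AF start)) = {Retry, Idle, Recv, Err, Store, Ack}, so the formula does not hold at Wait.

No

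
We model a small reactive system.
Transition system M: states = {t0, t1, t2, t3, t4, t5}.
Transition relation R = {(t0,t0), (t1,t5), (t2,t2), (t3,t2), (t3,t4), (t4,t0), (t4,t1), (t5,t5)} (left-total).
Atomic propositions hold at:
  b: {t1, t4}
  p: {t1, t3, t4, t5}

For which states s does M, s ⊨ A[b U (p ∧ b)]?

Sat(p ∧ b) = {t1, t4}
A[b U (p ∧ b)]: least fixpoint, start Z0 = Sat((p ∧ b)) = {t1, t4}, add states in Sat(b) with every successor in Z. Already a fixed point.
Sat(A[b U (p ∧ b)]) = {t1, t4}

{t1, t4}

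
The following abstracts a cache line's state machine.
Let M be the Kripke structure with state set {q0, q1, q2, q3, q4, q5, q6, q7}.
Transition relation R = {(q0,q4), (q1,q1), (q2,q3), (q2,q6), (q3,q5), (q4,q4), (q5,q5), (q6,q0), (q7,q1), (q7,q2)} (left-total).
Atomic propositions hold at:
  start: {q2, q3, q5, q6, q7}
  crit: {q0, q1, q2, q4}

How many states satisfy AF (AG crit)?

4

AG crit: greatest fixpoint, start Z0 = {q0, q1, q2, q4}, keep only states in Sat with every successor in Z. Z1 = {q0, q1, q4}; fixed.
Sat(AG crit) = {q0, q1, q4}
AF (AG crit): least fixpoint, start Z0 = {q0, q1, q4}, add states with every successor in Z. Z1 = {q0, q1, q4, q6}; fixed.
Sat(AF (AG crit)) = {q0, q1, q4, q6}
|Sat(AF (AG crit))| = |{q0, q1, q4, q6}| = 4.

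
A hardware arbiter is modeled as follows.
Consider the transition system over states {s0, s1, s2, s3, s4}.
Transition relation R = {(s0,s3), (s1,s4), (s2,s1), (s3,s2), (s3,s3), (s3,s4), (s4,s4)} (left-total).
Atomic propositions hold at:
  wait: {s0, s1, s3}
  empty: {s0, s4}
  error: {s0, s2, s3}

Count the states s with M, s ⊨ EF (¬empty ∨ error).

4

Sat(¬empty) = {s1, s2, s3}
Sat(¬empty ∨ error) = {s0, s1, s2, s3}
EF (¬empty ∨ error): least fixpoint, start Z0 = {s0, s1, s2, s3}, add states with some successor in Z. Already a fixed point.
Sat(EF (¬empty ∨ error)) = {s0, s1, s2, s3}
|Sat(EF (¬empty ∨ error))| = |{s0, s1, s2, s3}| = 4.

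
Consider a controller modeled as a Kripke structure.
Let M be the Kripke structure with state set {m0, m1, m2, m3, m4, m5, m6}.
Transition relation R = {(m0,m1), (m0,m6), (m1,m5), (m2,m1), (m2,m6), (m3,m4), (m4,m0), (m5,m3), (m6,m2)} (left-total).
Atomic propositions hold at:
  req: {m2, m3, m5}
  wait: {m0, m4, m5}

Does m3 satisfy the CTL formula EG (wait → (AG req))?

AG req: greatest fixpoint, start Z0 = {m2, m3, m5}, keep only states in Sat with every successor in Z. Z1 = {m5}; Z2 = ∅; fixed.
Sat(AG req) = ∅
Sat(wait → (AG req)) = {m1, m2, m3, m6}
EG (wait → (AG req)): greatest fixpoint, start Z0 = {m1, m2, m3, m6}, keep only states in Sat with some successor in Z. Z1 = {m2, m6}; fixed.
Sat(EG (wait → (AG req))) = {m2, m6}
m3 ∉ Sat(EG (wait → (AG req))) = {m2, m6}, so the formula does not hold at m3.

No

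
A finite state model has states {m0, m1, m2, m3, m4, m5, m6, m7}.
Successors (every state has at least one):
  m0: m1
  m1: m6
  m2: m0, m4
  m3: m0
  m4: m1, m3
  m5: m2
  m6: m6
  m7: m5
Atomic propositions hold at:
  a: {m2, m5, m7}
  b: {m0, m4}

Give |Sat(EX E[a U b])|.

E[a U b]: least fixpoint, start Z0 = Sat(b) = {m0, m4}, add states in Sat(a) with some successor in Z. Z1 = {m0, m2, m4}; Z2 = {m0, m2, m4, m5}; Z3 = {m0, m2, m4, m5, m7}; fixed.
Sat(E[a U b]) = {m0, m2, m4, m5, m7}
Sat(EX E[a U b]) = {s : some successor in {m0, m2, m4, m5, m7}} = {m2, m3, m5, m7}
|Sat(EX E[a U b])| = |{m2, m3, m5, m7}| = 4.

4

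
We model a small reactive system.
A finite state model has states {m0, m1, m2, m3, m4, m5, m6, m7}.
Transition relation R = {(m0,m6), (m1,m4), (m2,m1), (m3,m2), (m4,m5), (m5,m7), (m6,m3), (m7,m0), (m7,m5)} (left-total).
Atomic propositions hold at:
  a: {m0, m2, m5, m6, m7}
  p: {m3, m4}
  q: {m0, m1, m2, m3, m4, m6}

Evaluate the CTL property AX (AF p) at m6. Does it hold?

Yes

AF p: least fixpoint, start Z0 = {m3, m4}, add states with every successor in Z. Z1 = {m1, m3, m4, m6}; Z2 = {m0, m1, m2, m3, m4, m6}; fixed.
Sat(AF p) = {m0, m1, m2, m3, m4, m6}
Sat(AX (AF p)) = {s : every successor in {m0, m1, m2, m3, m4, m6}} = {m0, m1, m2, m3, m6}
m6 ∈ Sat(AX (AF p)) = {m0, m1, m2, m3, m6}, so the formula holds at m6.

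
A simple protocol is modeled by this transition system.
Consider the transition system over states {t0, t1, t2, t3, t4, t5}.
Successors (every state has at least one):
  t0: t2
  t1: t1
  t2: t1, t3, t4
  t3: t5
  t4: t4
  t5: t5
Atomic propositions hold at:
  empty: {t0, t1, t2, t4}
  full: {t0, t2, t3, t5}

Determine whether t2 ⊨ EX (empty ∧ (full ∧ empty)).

No

Sat(full ∧ empty) = {t0, t2}
Sat(empty ∧ (full ∧ empty)) = {t0, t2}
Sat(EX (empty ∧ (full ∧ empty))) = {s : some successor in {t0, t2}} = {t0}
t2 ∉ Sat(EX (empty ∧ (full ∧ empty))) = {t0}, so the formula does not hold at t2.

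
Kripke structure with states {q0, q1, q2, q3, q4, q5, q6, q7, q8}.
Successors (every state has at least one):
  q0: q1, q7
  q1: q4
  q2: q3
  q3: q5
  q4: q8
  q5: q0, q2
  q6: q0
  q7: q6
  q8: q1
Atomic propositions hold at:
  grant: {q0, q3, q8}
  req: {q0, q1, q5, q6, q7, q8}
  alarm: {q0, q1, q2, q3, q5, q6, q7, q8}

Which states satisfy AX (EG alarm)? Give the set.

{q2, q3, q5, q6, q7}

EG alarm: greatest fixpoint, start Z0 = {q0, q1, q2, q3, q5, q6, q7, q8}, keep only states in Sat with some successor in Z. Z1 = {q0, q2, q3, q5, q6, q7, q8}; Z2 = {q0, q2, q3, q5, q6, q7}; fixed.
Sat(EG alarm) = {q0, q2, q3, q5, q6, q7}
Sat(AX (EG alarm)) = {s : every successor in {q0, q2, q3, q5, q6, q7}} = {q2, q3, q5, q6, q7}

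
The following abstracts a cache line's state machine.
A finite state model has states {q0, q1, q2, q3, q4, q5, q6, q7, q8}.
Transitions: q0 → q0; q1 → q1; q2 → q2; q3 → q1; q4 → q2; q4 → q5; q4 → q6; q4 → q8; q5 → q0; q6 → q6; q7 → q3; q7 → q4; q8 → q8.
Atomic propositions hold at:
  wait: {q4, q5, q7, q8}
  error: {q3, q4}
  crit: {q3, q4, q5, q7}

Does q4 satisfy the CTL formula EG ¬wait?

No

Sat(¬wait) = {q0, q1, q2, q3, q6}
EG ¬wait: greatest fixpoint, start Z0 = {q0, q1, q2, q3, q6}, keep only states in Sat with some successor in Z. Already a fixed point.
Sat(EG ¬wait) = {q0, q1, q2, q3, q6}
q4 ∉ Sat(EG ¬wait) = {q0, q1, q2, q3, q6}, so the formula does not hold at q4.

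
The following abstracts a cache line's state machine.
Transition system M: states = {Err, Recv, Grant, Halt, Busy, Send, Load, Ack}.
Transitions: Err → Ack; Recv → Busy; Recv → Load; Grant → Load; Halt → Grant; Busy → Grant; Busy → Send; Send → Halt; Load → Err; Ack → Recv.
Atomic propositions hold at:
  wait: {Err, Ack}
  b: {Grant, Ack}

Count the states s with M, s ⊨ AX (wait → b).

Sat(wait → b) = {Recv, Grant, Halt, Busy, Send, Load, Ack}
Sat(AX (wait → b)) = {s : every successor in {Recv, Grant, Halt, Busy, Send, Load, Ack}} = {Err, Recv, Grant, Halt, Busy, Send, Ack}
|Sat(AX (wait → b))| = |{Err, Recv, Grant, Halt, Busy, Send, Ack}| = 7.

7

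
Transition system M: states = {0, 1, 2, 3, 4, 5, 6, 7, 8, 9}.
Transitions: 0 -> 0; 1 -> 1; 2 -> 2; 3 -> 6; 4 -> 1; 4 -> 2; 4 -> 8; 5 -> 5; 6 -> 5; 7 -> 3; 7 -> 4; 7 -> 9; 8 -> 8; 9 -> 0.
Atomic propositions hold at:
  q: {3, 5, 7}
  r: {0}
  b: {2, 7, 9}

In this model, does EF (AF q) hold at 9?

No

AF q: least fixpoint, start Z0 = {3, 5, 7}, add states with every successor in Z. Z1 = {3, 5, 6, 7}; fixed.
Sat(AF q) = {3, 5, 6, 7}
EF (AF q): least fixpoint, start Z0 = {3, 5, 6, 7}, add states with some successor in Z. Already a fixed point.
Sat(EF (AF q)) = {3, 5, 6, 7}
9 ∉ Sat(EF (AF q)) = {3, 5, 6, 7}, so the formula does not hold at 9.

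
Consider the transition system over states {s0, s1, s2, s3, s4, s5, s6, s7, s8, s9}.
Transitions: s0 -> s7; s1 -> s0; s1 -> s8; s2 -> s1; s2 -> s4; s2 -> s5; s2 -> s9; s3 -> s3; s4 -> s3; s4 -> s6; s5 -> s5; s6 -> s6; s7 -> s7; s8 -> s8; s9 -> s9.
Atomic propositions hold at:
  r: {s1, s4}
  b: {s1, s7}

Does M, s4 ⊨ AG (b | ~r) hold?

Sat(~r) = {s0, s2, s3, s5, s6, s7, s8, s9}
Sat(b | ~r) = {s0, s1, s2, s3, s5, s6, s7, s8, s9}
AG (b | ~r): greatest fixpoint, start Z0 = {s0, s1, s2, s3, s5, s6, s7, s8, s9}, keep only states in Sat with every successor in Z. Z1 = {s0, s1, s3, s5, s6, s7, s8, s9}; fixed.
Sat(AG (b | ~r)) = {s0, s1, s3, s5, s6, s7, s8, s9}
s4 ∉ Sat(AG (b | ~r)) = {s0, s1, s3, s5, s6, s7, s8, s9}, so the formula does not hold at s4.

No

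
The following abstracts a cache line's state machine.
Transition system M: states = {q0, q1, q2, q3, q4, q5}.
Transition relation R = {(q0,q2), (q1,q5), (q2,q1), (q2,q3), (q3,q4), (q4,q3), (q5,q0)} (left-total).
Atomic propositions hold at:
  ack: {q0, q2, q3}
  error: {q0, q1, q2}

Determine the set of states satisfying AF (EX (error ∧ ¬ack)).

Sat(¬ack) = {q1, q4, q5}
Sat(error ∧ ¬ack) = {q1}
Sat(EX (error ∧ ¬ack)) = {s : some successor in {q1}} = {q2}
AF (EX (error ∧ ¬ack)): least fixpoint, start Z0 = {q2}, add states with every successor in Z. Z1 = {q0, q2}; Z2 = {q0, q2, q5}; Z3 = {q0, q1, q2, q5}; fixed.
Sat(AF (EX (error ∧ ¬ack))) = {q0, q1, q2, q5}

{q0, q1, q2, q5}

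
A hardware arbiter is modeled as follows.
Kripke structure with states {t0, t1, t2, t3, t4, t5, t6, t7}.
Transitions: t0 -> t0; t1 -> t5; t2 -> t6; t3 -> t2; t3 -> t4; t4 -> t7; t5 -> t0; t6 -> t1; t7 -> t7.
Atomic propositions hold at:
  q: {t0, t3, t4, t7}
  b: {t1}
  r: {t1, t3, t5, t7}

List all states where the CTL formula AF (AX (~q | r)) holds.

Sat(~q) = {t1, t2, t5, t6}
Sat(~q | r) = {t1, t2, t3, t5, t6, t7}
Sat(AX (~q | r)) = {s : every successor in {t1, t2, t3, t5, t6, t7}} = {t1, t2, t4, t6, t7}
AF (AX (~q | r)): least fixpoint, start Z0 = {t1, t2, t4, t6, t7}, add states with every successor in Z. Z1 = {t1, t2, t3, t4, t6, t7}; fixed.
Sat(AF (AX (~q | r))) = {t1, t2, t3, t4, t6, t7}

{t1, t2, t3, t4, t6, t7}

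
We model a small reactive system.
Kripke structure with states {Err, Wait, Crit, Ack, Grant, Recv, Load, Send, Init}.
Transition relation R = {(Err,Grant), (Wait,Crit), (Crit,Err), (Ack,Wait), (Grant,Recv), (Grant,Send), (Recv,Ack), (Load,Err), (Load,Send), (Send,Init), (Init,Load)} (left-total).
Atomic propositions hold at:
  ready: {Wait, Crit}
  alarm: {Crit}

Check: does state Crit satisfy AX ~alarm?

Yes

Sat(~alarm) = {Err, Wait, Ack, Grant, Recv, Load, Send, Init}
Sat(AX ~alarm) = {s : every successor in {Err, Wait, Ack, Grant, Recv, Load, Send, Init}} = {Err, Crit, Ack, Grant, Recv, Load, Send, Init}
Crit ∈ Sat(AX ~alarm) = {Err, Crit, Ack, Grant, Recv, Load, Send, Init}, so the formula holds at Crit.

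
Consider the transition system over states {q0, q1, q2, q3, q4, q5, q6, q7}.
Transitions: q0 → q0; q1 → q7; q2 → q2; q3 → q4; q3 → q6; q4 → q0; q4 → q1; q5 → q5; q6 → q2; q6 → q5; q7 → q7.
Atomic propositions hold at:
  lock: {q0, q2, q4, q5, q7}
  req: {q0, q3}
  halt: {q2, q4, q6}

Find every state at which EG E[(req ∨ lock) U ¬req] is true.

Sat(req ∨ lock) = {q0, q2, q3, q4, q5, q7}
Sat(¬req) = {q1, q2, q4, q5, q6, q7}
E[(req ∨ lock) U ¬req]: least fixpoint, start Z0 = Sat(¬req) = {q1, q2, q4, q5, q6, q7}, add states in Sat(req ∨ lock) with some successor in Z. Z1 = {q1, q2, q3, q4, q5, q6, q7}; fixed.
Sat(E[(req ∨ lock) U ¬req]) = {q1, q2, q3, q4, q5, q6, q7}
EG E[(req ∨ lock) U ¬req]: greatest fixpoint, start Z0 = {q1, q2, q3, q4, q5, q6, q7}, keep only states in Sat with some successor in Z. Already a fixed point.
Sat(EG E[(req ∨ lock) U ¬req]) = {q1, q2, q3, q4, q5, q6, q7}

{q1, q2, q3, q4, q5, q6, q7}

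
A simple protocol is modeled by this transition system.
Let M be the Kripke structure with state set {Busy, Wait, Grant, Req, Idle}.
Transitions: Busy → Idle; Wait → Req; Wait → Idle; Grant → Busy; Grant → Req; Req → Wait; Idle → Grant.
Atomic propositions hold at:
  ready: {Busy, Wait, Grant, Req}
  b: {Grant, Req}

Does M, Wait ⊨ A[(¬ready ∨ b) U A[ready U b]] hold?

No

Sat(¬ready) = {Idle}
Sat(¬ready ∨ b) = {Grant, Req, Idle}
A[ready U b]: least fixpoint, start Z0 = Sat(b) = {Grant, Req}, add states in Sat(ready) with every successor in Z. Already a fixed point.
Sat(A[ready U b]) = {Grant, Req}
A[(¬ready ∨ b) U A[ready U b]]: least fixpoint, start Z0 = Sat(A[ready U b]) = {Grant, Req}, add states in Sat(¬ready ∨ b) with every successor in Z. Z1 = {Grant, Req, Idle}; fixed.
Sat(A[(¬ready ∨ b) U A[ready U b]]) = {Grant, Req, Idle}
Wait ∉ Sat(A[(¬ready ∨ b) U A[ready U b]]) = {Grant, Req, Idle}, so the formula does not hold at Wait.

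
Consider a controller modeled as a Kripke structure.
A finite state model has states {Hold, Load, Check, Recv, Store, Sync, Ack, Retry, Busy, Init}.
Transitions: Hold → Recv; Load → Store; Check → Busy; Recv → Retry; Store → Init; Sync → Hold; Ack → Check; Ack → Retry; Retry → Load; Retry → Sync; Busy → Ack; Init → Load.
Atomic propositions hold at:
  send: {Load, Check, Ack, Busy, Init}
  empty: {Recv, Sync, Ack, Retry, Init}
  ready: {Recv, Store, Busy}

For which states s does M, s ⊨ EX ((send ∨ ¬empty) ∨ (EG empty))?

Sat(¬empty) = {Hold, Load, Check, Store, Busy}
Sat(send ∨ ¬empty) = {Hold, Load, Check, Store, Ack, Busy, Init}
EG empty: greatest fixpoint, start Z0 = {Recv, Sync, Ack, Retry, Init}, keep only states in Sat with some successor in Z. Z1 = {Recv, Ack, Retry}; Z2 = {Recv, Ack}; Z3 = ∅; fixed.
Sat(EG empty) = ∅
Sat((send ∨ ¬empty) ∨ (EG empty)) = {Hold, Load, Check, Store, Ack, Busy, Init}
Sat(EX ((send ∨ ¬empty) ∨ (EG empty))) = {s : some successor in {Hold, Load, Check, Store, Ack, Busy, Init}} = {Load, Check, Store, Sync, Ack, Retry, Busy, Init}

{Load, Check, Store, Sync, Ack, Retry, Busy, Init}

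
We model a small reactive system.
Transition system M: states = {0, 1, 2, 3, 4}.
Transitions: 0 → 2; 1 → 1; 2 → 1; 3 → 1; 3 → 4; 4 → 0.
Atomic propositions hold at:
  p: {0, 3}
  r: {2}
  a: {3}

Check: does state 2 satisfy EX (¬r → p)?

Sat(¬r) = {0, 1, 3, 4}
Sat(¬r → p) = {0, 2, 3}
Sat(EX (¬r → p)) = {s : some successor in {0, 2, 3}} = {0, 4}
2 ∉ Sat(EX (¬r → p)) = {0, 4}, so the formula does not hold at 2.

No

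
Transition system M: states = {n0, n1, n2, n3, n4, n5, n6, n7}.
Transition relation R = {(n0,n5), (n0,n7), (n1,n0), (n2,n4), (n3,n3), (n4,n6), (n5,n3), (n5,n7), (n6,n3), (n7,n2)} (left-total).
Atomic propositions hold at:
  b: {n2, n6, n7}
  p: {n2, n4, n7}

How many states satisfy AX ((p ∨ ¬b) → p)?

3

Sat(¬b) = {n0, n1, n3, n4, n5}
Sat(p ∨ ¬b) = {n0, n1, n2, n3, n4, n5, n7}
Sat((p ∨ ¬b) → p) = {n2, n4, n6, n7}
Sat(AX ((p ∨ ¬b) → p)) = {s : every successor in {n2, n4, n6, n7}} = {n2, n4, n7}
|Sat(AX ((p ∨ ¬b) → p))| = |{n2, n4, n7}| = 3.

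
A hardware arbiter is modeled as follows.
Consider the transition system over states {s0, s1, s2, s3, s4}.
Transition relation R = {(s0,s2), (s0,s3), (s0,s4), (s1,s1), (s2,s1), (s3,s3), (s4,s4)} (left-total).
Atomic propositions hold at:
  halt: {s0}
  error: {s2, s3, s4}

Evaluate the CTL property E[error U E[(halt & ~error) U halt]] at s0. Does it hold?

Sat(~error) = {s0, s1}
Sat(halt & ~error) = {s0}
E[(halt & ~error) U halt]: least fixpoint, start Z0 = Sat(halt) = {s0}, add states in Sat(halt & ~error) with some successor in Z. Already a fixed point.
Sat(E[(halt & ~error) U halt]) = {s0}
E[error U E[(halt & ~error) U halt]]: least fixpoint, start Z0 = Sat(E[(halt & ~error) U halt]) = {s0}, add states in Sat(error) with some successor in Z. Already a fixed point.
Sat(E[error U E[(halt & ~error) U halt]]) = {s0}
s0 ∈ Sat(E[error U E[(halt & ~error) U halt]]) = {s0}, so the formula holds at s0.

Yes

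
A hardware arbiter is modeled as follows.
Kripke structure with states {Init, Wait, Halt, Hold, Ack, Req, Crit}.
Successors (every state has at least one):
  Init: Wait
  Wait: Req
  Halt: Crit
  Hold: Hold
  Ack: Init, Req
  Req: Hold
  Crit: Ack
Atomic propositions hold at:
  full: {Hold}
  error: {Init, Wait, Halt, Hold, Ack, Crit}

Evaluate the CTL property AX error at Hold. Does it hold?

Yes

Sat(AX error) = {s : every successor in {Init, Wait, Halt, Hold, Ack, Crit}} = {Init, Halt, Hold, Req, Crit}
Hold ∈ Sat(AX error) = {Init, Halt, Hold, Req, Crit}, so the formula holds at Hold.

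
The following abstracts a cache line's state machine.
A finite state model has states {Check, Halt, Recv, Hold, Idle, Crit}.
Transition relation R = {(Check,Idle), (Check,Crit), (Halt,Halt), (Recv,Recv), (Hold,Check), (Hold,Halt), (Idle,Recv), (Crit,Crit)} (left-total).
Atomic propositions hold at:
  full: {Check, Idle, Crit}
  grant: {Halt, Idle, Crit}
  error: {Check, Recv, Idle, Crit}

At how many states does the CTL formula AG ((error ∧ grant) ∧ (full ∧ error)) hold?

Sat(error ∧ grant) = {Idle, Crit}
Sat(full ∧ error) = {Check, Idle, Crit}
Sat((error ∧ grant) ∧ (full ∧ error)) = {Idle, Crit}
AG ((error ∧ grant) ∧ (full ∧ error)): greatest fixpoint, start Z0 = {Idle, Crit}, keep only states in Sat with every successor in Z. Z1 = {Crit}; fixed.
Sat(AG ((error ∧ grant) ∧ (full ∧ error))) = {Crit}
|Sat(AG ((error ∧ grant) ∧ (full ∧ error)))| = |{Crit}| = 1.

1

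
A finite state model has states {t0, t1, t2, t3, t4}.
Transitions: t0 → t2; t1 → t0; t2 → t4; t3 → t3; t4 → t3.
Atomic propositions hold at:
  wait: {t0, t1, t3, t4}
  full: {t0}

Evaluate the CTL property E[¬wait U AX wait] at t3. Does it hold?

Yes

Sat(¬wait) = {t2}
Sat(AX wait) = {s : every successor in {t0, t1, t3, t4}} = {t1, t2, t3, t4}
E[¬wait U AX wait]: least fixpoint, start Z0 = Sat(AX wait) = {t1, t2, t3, t4}, add states in Sat(¬wait) with some successor in Z. Already a fixed point.
Sat(E[¬wait U AX wait]) = {t1, t2, t3, t4}
t3 ∈ Sat(E[¬wait U AX wait]) = {t1, t2, t3, t4}, so the formula holds at t3.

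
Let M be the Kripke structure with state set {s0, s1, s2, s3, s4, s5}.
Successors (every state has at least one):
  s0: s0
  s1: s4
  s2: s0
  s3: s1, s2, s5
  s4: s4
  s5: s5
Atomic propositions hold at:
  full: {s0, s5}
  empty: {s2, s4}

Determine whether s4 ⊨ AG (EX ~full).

Sat(~full) = {s1, s2, s3, s4}
Sat(EX ~full) = {s : some successor in {s1, s2, s3, s4}} = {s1, s3, s4}
AG (EX ~full): greatest fixpoint, start Z0 = {s1, s3, s4}, keep only states in Sat with every successor in Z. Z1 = {s1, s4}; fixed.
Sat(AG (EX ~full)) = {s1, s4}
s4 ∈ Sat(AG (EX ~full)) = {s1, s4}, so the formula holds at s4.

Yes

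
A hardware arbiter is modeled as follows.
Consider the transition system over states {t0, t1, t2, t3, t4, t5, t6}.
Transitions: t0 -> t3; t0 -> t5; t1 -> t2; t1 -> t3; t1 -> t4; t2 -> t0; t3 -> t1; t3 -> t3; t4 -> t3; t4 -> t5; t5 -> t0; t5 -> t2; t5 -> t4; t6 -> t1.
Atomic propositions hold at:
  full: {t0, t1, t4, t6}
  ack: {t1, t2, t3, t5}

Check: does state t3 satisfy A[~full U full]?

Sat(~full) = {t2, t3, t5}
A[~full U full]: least fixpoint, start Z0 = Sat(full) = {t0, t1, t4, t6}, add states in Sat(~full) with every successor in Z. Z1 = {t0, t1, t2, t4, t6}; Z2 = {t0, t1, t2, t4, t5, t6}; fixed.
Sat(A[~full U full]) = {t0, t1, t2, t4, t5, t6}
t3 ∉ Sat(A[~full U full]) = {t0, t1, t2, t4, t5, t6}, so the formula does not hold at t3.

No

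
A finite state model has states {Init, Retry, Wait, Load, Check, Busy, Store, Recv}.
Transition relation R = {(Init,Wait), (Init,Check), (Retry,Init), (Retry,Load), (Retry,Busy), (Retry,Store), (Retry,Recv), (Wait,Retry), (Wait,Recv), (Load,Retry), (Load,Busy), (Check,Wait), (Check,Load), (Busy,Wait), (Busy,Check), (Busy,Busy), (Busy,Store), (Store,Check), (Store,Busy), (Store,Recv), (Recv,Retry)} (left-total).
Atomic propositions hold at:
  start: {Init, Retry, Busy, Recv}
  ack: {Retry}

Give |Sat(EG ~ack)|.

5

Sat(~ack) = {Init, Wait, Load, Check, Busy, Store, Recv}
EG ~ack: greatest fixpoint, start Z0 = {Init, Wait, Load, Check, Busy, Store, Recv}, keep only states in Sat with some successor in Z. Z1 = {Init, Wait, Load, Check, Busy, Store}; Z2 = {Init, Load, Check, Busy, Store}; fixed.
Sat(EG ~ack) = {Init, Load, Check, Busy, Store}
|Sat(EG ~ack)| = |{Init, Load, Check, Busy, Store}| = 5.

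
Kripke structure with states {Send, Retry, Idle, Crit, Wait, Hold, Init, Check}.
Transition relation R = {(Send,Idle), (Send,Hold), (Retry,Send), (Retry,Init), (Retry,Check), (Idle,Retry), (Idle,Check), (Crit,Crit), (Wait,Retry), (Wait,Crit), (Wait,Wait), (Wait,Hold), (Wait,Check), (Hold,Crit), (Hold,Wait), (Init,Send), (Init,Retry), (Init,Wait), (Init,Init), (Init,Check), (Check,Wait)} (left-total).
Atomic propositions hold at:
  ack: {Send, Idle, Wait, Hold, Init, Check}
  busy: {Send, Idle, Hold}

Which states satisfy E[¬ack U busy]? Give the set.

{Send, Retry, Idle, Hold}

Sat(¬ack) = {Retry, Crit}
E[¬ack U busy]: least fixpoint, start Z0 = Sat(busy) = {Send, Idle, Hold}, add states in Sat(¬ack) with some successor in Z. Z1 = {Send, Retry, Idle, Hold}; fixed.
Sat(E[¬ack U busy]) = {Send, Retry, Idle, Hold}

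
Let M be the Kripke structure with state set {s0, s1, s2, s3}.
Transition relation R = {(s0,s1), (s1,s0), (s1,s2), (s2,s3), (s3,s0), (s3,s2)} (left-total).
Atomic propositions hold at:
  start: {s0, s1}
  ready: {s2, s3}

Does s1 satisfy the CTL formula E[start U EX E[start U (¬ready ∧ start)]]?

Yes

Sat(¬ready) = {s0, s1}
Sat(¬ready ∧ start) = {s0, s1}
E[start U (¬ready ∧ start)]: least fixpoint, start Z0 = Sat((¬ready ∧ start)) = {s0, s1}, add states in Sat(start) with some successor in Z. Already a fixed point.
Sat(E[start U (¬ready ∧ start)]) = {s0, s1}
Sat(EX E[start U (¬ready ∧ start)]) = {s : some successor in {s0, s1}} = {s0, s1, s3}
E[start U EX E[start U (¬ready ∧ start)]]: least fixpoint, start Z0 = Sat(EX E[start U (¬ready ∧ start)]) = {s0, s1, s3}, add states in Sat(start) with some successor in Z. Already a fixed point.
Sat(E[start U EX E[start U (¬ready ∧ start)]]) = {s0, s1, s3}
s1 ∈ Sat(E[start U EX E[start U (¬ready ∧ start)]]) = {s0, s1, s3}, so the formula holds at s1.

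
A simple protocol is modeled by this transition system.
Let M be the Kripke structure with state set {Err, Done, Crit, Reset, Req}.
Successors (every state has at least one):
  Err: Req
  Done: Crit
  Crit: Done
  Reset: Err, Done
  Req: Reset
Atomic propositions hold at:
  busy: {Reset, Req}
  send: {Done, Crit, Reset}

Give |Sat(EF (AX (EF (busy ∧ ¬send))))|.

Sat(¬send) = {Err, Req}
Sat(busy ∧ ¬send) = {Req}
EF (busy ∧ ¬send): least fixpoint, start Z0 = {Req}, add states with some successor in Z. Z1 = {Err, Req}; Z2 = {Err, Reset, Req}; fixed.
Sat(EF (busy ∧ ¬send)) = {Err, Reset, Req}
Sat(AX (EF (busy ∧ ¬send))) = {s : every successor in {Err, Reset, Req}} = {Err, Req}
EF (AX (EF (busy ∧ ¬send))): least fixpoint, start Z0 = {Err, Req}, add states with some successor in Z. Z1 = {Err, Reset, Req}; fixed.
Sat(EF (AX (EF (busy ∧ ¬send)))) = {Err, Reset, Req}
|Sat(EF (AX (EF (busy ∧ ¬send))))| = |{Err, Reset, Req}| = 3.

3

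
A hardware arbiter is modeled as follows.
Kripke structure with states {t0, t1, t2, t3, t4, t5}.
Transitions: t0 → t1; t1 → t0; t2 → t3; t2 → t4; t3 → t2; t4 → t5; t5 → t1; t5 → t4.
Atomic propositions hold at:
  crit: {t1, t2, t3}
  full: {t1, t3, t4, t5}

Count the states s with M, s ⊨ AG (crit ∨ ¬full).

2

Sat(¬full) = {t0, t2}
Sat(crit ∨ ¬full) = {t0, t1, t2, t3}
AG (crit ∨ ¬full): greatest fixpoint, start Z0 = {t0, t1, t2, t3}, keep only states in Sat with every successor in Z. Z1 = {t0, t1, t3}; Z2 = {t0, t1}; fixed.
Sat(AG (crit ∨ ¬full)) = {t0, t1}
|Sat(AG (crit ∨ ¬full))| = |{t0, t1}| = 2.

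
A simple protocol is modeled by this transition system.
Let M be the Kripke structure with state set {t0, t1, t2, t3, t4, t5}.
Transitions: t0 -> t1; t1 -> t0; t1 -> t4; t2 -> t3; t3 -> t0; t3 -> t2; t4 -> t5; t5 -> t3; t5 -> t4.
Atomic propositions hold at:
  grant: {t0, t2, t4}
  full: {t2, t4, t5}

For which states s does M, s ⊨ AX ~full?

{t0, t2}

Sat(~full) = {t0, t1, t3}
Sat(AX ~full) = {s : every successor in {t0, t1, t3}} = {t0, t2}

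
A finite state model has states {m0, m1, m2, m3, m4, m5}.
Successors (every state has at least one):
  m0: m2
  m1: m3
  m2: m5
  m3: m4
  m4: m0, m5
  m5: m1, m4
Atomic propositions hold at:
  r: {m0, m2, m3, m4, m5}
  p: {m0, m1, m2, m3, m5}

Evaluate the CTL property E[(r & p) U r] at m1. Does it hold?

No

Sat(r & p) = {m0, m2, m3, m5}
E[(r & p) U r]: least fixpoint, start Z0 = Sat(r) = {m0, m2, m3, m4, m5}, add states in Sat(r & p) with some successor in Z. Already a fixed point.
Sat(E[(r & p) U r]) = {m0, m2, m3, m4, m5}
m1 ∉ Sat(E[(r & p) U r]) = {m0, m2, m3, m4, m5}, so the formula does not hold at m1.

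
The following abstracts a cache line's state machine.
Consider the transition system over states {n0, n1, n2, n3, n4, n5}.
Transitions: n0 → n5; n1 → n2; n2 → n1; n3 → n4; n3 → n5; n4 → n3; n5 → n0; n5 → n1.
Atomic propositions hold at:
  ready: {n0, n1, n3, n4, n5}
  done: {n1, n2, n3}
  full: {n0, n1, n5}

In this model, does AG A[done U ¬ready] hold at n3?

Sat(¬ready) = {n2}
A[done U ¬ready]: least fixpoint, start Z0 = Sat(¬ready) = {n2}, add states in Sat(done) with every successor in Z. Z1 = {n1, n2}; fixed.
Sat(A[done U ¬ready]) = {n1, n2}
AG A[done U ¬ready]: greatest fixpoint, start Z0 = {n1, n2}, keep only states in Sat with every successor in Z. Already a fixed point.
Sat(AG A[done U ¬ready]) = {n1, n2}
n3 ∉ Sat(AG A[done U ¬ready]) = {n1, n2}, so the formula does not hold at n3.

No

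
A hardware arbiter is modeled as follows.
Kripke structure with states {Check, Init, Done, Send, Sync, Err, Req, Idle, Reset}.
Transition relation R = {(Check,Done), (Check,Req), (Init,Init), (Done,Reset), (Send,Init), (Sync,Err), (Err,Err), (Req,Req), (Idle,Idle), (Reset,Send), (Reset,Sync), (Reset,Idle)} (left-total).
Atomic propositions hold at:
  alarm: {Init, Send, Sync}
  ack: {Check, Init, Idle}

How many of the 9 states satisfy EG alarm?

EG alarm: greatest fixpoint, start Z0 = {Init, Send, Sync}, keep only states in Sat with some successor in Z. Z1 = {Init, Send}; fixed.
Sat(EG alarm) = {Init, Send}
|Sat(EG alarm)| = |{Init, Send}| = 2.

2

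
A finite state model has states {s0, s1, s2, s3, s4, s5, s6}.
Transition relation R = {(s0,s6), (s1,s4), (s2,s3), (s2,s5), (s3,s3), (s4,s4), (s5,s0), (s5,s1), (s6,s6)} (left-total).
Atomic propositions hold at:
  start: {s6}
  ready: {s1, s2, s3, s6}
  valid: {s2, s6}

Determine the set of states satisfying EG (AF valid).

AF valid: least fixpoint, start Z0 = {s2, s6}, add states with every successor in Z. Z1 = {s0, s2, s6}; fixed.
Sat(AF valid) = {s0, s2, s6}
EG (AF valid): greatest fixpoint, start Z0 = {s0, s2, s6}, keep only states in Sat with some successor in Z. Z1 = {s0, s6}; fixed.
Sat(EG (AF valid)) = {s0, s6}

{s0, s6}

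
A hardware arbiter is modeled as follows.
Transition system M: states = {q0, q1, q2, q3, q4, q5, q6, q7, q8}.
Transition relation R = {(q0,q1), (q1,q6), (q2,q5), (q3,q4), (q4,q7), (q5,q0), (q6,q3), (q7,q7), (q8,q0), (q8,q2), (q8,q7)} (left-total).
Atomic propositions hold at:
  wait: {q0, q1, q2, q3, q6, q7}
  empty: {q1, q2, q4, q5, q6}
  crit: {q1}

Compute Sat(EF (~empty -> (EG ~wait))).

{q0, q1, q2, q3, q4, q5, q6, q8}

Sat(~empty) = {q0, q3, q7, q8}
Sat(~wait) = {q4, q5, q8}
EG ~wait: greatest fixpoint, start Z0 = {q4, q5, q8}, keep only states in Sat with some successor in Z. Z1 = ∅; fixed.
Sat(EG ~wait) = ∅
Sat(~empty -> (EG ~wait)) = {q1, q2, q4, q5, q6}
EF (~empty -> (EG ~wait)): least fixpoint, start Z0 = {q1, q2, q4, q5, q6}, add states with some successor in Z. Z1 = {q0, q1, q2, q3, q4, q5, q6, q8}; fixed.
Sat(EF (~empty -> (EG ~wait))) = {q0, q1, q2, q3, q4, q5, q6, q8}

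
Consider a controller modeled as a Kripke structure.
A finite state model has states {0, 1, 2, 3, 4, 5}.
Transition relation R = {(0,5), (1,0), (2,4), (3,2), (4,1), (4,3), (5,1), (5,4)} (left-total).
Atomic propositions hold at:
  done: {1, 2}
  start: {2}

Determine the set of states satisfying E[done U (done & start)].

Sat(done & start) = {2}
E[done U (done & start)]: least fixpoint, start Z0 = Sat((done & start)) = {2}, add states in Sat(done) with some successor in Z. Already a fixed point.
Sat(E[done U (done & start)]) = {2}

{2}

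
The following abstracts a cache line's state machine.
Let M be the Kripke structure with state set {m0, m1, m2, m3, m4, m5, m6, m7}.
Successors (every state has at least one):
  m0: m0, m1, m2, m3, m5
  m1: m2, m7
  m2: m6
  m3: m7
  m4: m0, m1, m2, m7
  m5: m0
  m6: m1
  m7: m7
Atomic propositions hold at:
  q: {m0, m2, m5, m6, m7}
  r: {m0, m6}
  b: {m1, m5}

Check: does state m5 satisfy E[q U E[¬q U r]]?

Yes

Sat(¬q) = {m1, m3, m4}
E[¬q U r]: least fixpoint, start Z0 = Sat(r) = {m0, m6}, add states in Sat(¬q) with some successor in Z. Z1 = {m0, m4, m6}; fixed.
Sat(E[¬q U r]) = {m0, m4, m6}
E[q U E[¬q U r]]: least fixpoint, start Z0 = Sat(E[¬q U r]) = {m0, m4, m6}, add states in Sat(q) with some successor in Z. Z1 = {m0, m2, m4, m5, m6}; fixed.
Sat(E[q U E[¬q U r]]) = {m0, m2, m4, m5, m6}
m5 ∈ Sat(E[q U E[¬q U r]]) = {m0, m2, m4, m5, m6}, so the formula holds at m5.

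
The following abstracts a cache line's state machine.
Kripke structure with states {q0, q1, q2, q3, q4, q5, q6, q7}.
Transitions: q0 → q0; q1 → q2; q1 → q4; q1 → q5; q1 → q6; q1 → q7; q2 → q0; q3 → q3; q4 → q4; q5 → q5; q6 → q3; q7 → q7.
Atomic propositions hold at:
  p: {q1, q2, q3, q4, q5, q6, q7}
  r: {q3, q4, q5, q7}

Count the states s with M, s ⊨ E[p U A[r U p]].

7

A[r U p]: least fixpoint, start Z0 = Sat(p) = {q1, q2, q3, q4, q5, q6, q7}, add states in Sat(r) with every successor in Z. Already a fixed point.
Sat(A[r U p]) = {q1, q2, q3, q4, q5, q6, q7}
E[p U A[r U p]]: least fixpoint, start Z0 = Sat(A[r U p]) = {q1, q2, q3, q4, q5, q6, q7}, add states in Sat(p) with some successor in Z. Already a fixed point.
Sat(E[p U A[r U p]]) = {q1, q2, q3, q4, q5, q6, q7}
|Sat(E[p U A[r U p]])| = |{q1, q2, q3, q4, q5, q6, q7}| = 7.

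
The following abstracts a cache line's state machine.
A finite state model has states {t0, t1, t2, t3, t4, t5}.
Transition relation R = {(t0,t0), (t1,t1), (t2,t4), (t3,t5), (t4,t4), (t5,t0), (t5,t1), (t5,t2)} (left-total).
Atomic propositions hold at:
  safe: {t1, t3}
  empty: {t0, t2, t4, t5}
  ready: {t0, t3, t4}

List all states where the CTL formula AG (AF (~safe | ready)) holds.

Sat(~safe) = {t0, t2, t4, t5}
Sat(~safe | ready) = {t0, t2, t3, t4, t5}
AF (~safe | ready): least fixpoint, start Z0 = {t0, t2, t3, t4, t5}, add states with every successor in Z. Already a fixed point.
Sat(AF (~safe | ready)) = {t0, t2, t3, t4, t5}
AG (AF (~safe | ready)): greatest fixpoint, start Z0 = {t0, t2, t3, t4, t5}, keep only states in Sat with every successor in Z. Z1 = {t0, t2, t3, t4}; Z2 = {t0, t2, t4}; fixed.
Sat(AG (AF (~safe | ready))) = {t0, t2, t4}

{t0, t2, t4}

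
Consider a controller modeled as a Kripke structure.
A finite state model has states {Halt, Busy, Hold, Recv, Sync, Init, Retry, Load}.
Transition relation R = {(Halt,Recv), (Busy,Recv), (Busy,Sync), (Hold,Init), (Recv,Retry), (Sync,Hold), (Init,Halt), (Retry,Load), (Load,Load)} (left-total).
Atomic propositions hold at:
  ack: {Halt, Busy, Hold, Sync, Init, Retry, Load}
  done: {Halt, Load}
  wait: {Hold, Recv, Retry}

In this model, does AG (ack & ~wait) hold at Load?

Sat(~wait) = {Halt, Busy, Sync, Init, Load}
Sat(ack & ~wait) = {Halt, Busy, Sync, Init, Load}
AG (ack & ~wait): greatest fixpoint, start Z0 = {Halt, Busy, Sync, Init, Load}, keep only states in Sat with every successor in Z. Z1 = {Init, Load}; Z2 = {Load}; fixed.
Sat(AG (ack & ~wait)) = {Load}
Load ∈ Sat(AG (ack & ~wait)) = {Load}, so the formula holds at Load.

Yes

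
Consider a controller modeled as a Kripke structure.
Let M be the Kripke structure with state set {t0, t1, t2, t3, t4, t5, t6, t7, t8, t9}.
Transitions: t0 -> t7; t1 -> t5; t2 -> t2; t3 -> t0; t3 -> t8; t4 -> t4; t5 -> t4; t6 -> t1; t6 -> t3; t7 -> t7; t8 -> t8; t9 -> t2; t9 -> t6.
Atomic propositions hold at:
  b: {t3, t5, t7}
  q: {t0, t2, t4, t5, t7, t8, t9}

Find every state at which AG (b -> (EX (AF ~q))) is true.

{t2, t4, t8}

Sat(~q) = {t1, t3, t6}
AF ~q: least fixpoint, start Z0 = {t1, t3, t6}, add states with every successor in Z. Already a fixed point.
Sat(AF ~q) = {t1, t3, t6}
Sat(EX (AF ~q)) = {s : some successor in {t1, t3, t6}} = {t6, t9}
Sat(b -> (EX (AF ~q))) = {t0, t1, t2, t4, t6, t8, t9}
AG (b -> (EX (AF ~q))): greatest fixpoint, start Z0 = {t0, t1, t2, t4, t6, t8, t9}, keep only states in Sat with every successor in Z. Z1 = {t2, t4, t8, t9}; Z2 = {t2, t4, t8}; fixed.
Sat(AG (b -> (EX (AF ~q)))) = {t2, t4, t8}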